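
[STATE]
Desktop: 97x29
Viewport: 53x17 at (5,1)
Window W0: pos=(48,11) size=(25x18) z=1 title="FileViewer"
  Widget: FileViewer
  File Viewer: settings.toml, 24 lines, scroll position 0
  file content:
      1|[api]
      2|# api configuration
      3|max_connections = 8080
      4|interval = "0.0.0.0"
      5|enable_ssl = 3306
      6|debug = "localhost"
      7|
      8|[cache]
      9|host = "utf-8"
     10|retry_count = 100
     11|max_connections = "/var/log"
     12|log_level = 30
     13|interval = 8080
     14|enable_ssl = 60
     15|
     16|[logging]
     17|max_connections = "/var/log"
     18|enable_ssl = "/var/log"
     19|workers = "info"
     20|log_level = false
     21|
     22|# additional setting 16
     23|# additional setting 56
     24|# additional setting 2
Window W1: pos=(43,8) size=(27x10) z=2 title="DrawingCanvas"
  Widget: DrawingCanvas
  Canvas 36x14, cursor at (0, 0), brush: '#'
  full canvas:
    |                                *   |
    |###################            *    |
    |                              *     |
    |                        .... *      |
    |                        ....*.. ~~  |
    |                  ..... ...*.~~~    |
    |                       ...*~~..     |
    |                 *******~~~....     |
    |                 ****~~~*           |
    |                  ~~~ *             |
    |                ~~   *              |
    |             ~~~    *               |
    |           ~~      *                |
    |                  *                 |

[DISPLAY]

                                                     
                                                     
                                                     
                                                     
                                                     
                                                     
                                                     
                                      ┏━━━━━━━━━━━━━━
                                      ┃ DrawingCanvas
                                      ┠──────────────
                                      ┃+             
                                      ┃##############
                                      ┃              
                                      ┃              
                                      ┃              
                                      ┃              
                                      ┗━━━━━━━━━━━━━━


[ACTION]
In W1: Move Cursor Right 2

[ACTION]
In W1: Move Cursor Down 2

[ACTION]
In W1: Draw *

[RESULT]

                                                     
                                                     
                                                     
                                                     
                                                     
                                                     
                                                     
                                      ┏━━━━━━━━━━━━━━
                                      ┃ DrawingCanvas
                                      ┠──────────────
                                      ┃              
                                      ┃##############
                                      ┃  *           
                                      ┃              
                                      ┃              
                                      ┃              
                                      ┗━━━━━━━━━━━━━━


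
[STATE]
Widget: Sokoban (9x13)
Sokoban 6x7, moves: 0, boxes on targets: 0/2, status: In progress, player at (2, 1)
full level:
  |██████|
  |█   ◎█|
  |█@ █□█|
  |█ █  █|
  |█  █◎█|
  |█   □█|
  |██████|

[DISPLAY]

██████   
█   ◎█   
█@ █□█   
█ █  █   
█  █◎█   
█   □█   
██████   
Moves: 0 
         
         
         
         
         


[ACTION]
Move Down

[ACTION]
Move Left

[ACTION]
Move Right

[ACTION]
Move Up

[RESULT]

██████   
█   ◎█   
█@ █□█   
█ █  █   
█  █◎█   
█   □█   
██████   
Moves: 2 
         
         
         
         
         


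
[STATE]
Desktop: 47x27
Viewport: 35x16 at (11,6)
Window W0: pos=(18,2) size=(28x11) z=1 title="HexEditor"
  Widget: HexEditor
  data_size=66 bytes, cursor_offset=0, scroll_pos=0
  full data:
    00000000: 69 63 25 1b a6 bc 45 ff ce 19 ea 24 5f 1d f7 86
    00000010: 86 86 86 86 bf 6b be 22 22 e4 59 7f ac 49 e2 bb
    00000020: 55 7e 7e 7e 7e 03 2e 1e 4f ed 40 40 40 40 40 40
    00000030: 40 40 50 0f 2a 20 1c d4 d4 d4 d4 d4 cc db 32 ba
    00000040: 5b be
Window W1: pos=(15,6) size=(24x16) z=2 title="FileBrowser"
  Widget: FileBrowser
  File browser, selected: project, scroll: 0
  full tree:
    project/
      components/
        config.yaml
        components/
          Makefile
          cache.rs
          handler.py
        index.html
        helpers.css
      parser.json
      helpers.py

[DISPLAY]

    ┏━━━━━━━━━━━━━━━━━━━━━━┓6 bf 6┃
    ┃ FileBrowser          ┃e 7e 0┃
    ┠──────────────────────┨f 2a 2┃
    ┃> [-] project/        ┃      ┃
    ┃    [+] components/   ┃      ┃
    ┃    parser.json       ┃      ┃
    ┃    helpers.py        ┃━━━━━━┛
    ┃                      ┃       
    ┃                      ┃       
    ┃                      ┃       
    ┃                      ┃       
    ┃                      ┃       
    ┃                      ┃       
    ┃                      ┃       
    ┃                      ┃       
    ┗━━━━━━━━━━━━━━━━━━━━━━┛       


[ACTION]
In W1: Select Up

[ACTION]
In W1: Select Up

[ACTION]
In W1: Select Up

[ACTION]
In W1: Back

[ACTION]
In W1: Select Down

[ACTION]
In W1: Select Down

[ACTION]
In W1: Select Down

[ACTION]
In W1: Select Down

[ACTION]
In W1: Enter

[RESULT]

    ┏━━━━━━━━━━━━━━━━━━━━━━┓6 bf 6┃
    ┃ FileBrowser          ┃e 7e 0┃
    ┠──────────────────────┨f 2a 2┃
    ┃  [-] project/        ┃      ┃
    ┃    [+] components/   ┃      ┃
    ┃    parser.json       ┃      ┃
    ┃  > helpers.py        ┃━━━━━━┛
    ┃                      ┃       
    ┃                      ┃       
    ┃                      ┃       
    ┃                      ┃       
    ┃                      ┃       
    ┃                      ┃       
    ┃                      ┃       
    ┃                      ┃       
    ┗━━━━━━━━━━━━━━━━━━━━━━┛       


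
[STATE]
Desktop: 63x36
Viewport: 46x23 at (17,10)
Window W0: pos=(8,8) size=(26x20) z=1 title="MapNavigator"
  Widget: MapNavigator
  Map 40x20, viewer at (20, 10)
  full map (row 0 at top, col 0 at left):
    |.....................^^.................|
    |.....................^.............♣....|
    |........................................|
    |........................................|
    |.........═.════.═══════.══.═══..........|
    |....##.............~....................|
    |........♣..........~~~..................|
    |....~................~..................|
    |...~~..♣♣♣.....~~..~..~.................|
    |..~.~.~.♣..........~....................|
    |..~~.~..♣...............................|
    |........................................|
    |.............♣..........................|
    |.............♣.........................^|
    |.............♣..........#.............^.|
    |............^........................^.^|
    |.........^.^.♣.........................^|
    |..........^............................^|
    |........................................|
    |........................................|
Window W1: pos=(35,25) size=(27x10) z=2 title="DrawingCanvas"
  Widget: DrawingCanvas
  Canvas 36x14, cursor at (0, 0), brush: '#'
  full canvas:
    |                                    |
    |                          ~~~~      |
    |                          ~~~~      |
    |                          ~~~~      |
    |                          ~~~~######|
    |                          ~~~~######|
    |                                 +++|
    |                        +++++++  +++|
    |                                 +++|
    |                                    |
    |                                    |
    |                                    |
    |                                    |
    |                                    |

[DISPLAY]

────────────────┨                             
................┃                             
................┃                             
═══════.══.═══..┃                             
...~............┃                             
...~~~..........┃                             
.....~..........┃                             
~..~..~.........┃                             
...~............┃                             
....@...........┃                             
................┃                             
................┃                             
................┃                             
........#.......┃                             
................┃                             
................┃ ┏━━━━━━━━━━━━━━━━━━━━━━━━━┓ 
................┃ ┃ DrawingCanvas           ┃ 
━━━━━━━━━━━━━━━━┛ ┠─────────────────────────┨ 
                  ┃+                        ┃ 
                  ┃                         ┃ 
                  ┃                         ┃ 
                  ┃                         ┃ 
                  ┃                         ┃ 


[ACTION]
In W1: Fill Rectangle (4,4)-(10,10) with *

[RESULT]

────────────────┨                             
................┃                             
................┃                             
═══════.══.═══..┃                             
...~............┃                             
...~~~..........┃                             
.....~..........┃                             
~..~..~.........┃                             
...~............┃                             
....@...........┃                             
................┃                             
................┃                             
................┃                             
........#.......┃                             
................┃                             
................┃ ┏━━━━━━━━━━━━━━━━━━━━━━━━━┓ 
................┃ ┃ DrawingCanvas           ┃ 
━━━━━━━━━━━━━━━━┛ ┠─────────────────────────┨ 
                  ┃+                        ┃ 
                  ┃                         ┃ 
                  ┃                         ┃ 
                  ┃                         ┃ 
                  ┃    *******              ┃ 


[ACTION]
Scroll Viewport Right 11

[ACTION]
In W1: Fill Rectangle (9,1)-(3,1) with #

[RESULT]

────────────────┨                             
................┃                             
................┃                             
═══════.══.═══..┃                             
...~............┃                             
...~~~..........┃                             
.....~..........┃                             
~..~..~.........┃                             
...~............┃                             
....@...........┃                             
................┃                             
................┃                             
................┃                             
........#.......┃                             
................┃                             
................┃ ┏━━━━━━━━━━━━━━━━━━━━━━━━━┓ 
................┃ ┃ DrawingCanvas           ┃ 
━━━━━━━━━━━━━━━━┛ ┠─────────────────────────┨ 
                  ┃+                        ┃ 
                  ┃                         ┃ 
                  ┃                         ┃ 
                  ┃ #                       ┃ 
                  ┃ #  *******              ┃ 


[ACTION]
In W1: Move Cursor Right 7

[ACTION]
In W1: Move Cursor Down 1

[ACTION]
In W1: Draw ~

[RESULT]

────────────────┨                             
................┃                             
................┃                             
═══════.══.═══..┃                             
...~............┃                             
...~~~..........┃                             
.....~..........┃                             
~..~..~.........┃                             
...~............┃                             
....@...........┃                             
................┃                             
................┃                             
................┃                             
........#.......┃                             
................┃                             
................┃ ┏━━━━━━━━━━━━━━━━━━━━━━━━━┓ 
................┃ ┃ DrawingCanvas           ┃ 
━━━━━━━━━━━━━━━━┛ ┠─────────────────────────┨ 
                  ┃                         ┃ 
                  ┃       ~                 ┃ 
                  ┃                         ┃ 
                  ┃ #                       ┃ 
                  ┃ #  *******              ┃ 


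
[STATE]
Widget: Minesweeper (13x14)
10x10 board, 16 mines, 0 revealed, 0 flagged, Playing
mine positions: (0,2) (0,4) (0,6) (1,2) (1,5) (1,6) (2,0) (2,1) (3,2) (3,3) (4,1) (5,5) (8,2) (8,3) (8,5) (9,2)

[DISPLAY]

■■■■■■■■■■   
■■■■■■■■■■   
■■■■■■■■■■   
■■■■■■■■■■   
■■■■■■■■■■   
■■■■■■■■■■   
■■■■■■■■■■   
■■■■■■■■■■   
■■■■■■■■■■   
■■■■■■■■■■   
             
             
             
             


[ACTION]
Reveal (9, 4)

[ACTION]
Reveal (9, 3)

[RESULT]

■■■■■■■■■■   
■■■■■■■■■■   
■■■■■■■■■■   
■■■■■■■■■■   
■■■■■■■■■■   
■■■■■■■■■■   
■■■■■■■■■■   
■■■■■■■■■■   
■■■■■■■■■■   
■■■32■■■■■   
             
             
             
             


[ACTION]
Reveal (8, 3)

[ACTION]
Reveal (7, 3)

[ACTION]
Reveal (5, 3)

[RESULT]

■■✹■✹■✹■■■   
■■✹■■✹✹■■■   
✹✹■■■■■■■■   
■■✹✹■■■■■■   
■✹■■■■■■■■   
■■■■■✹■■■■   
■■■■■■■■■■   
■■■■■■■■■■   
■■✹✹■✹■■■■   
■■✹32■■■■■   
             
             
             
             


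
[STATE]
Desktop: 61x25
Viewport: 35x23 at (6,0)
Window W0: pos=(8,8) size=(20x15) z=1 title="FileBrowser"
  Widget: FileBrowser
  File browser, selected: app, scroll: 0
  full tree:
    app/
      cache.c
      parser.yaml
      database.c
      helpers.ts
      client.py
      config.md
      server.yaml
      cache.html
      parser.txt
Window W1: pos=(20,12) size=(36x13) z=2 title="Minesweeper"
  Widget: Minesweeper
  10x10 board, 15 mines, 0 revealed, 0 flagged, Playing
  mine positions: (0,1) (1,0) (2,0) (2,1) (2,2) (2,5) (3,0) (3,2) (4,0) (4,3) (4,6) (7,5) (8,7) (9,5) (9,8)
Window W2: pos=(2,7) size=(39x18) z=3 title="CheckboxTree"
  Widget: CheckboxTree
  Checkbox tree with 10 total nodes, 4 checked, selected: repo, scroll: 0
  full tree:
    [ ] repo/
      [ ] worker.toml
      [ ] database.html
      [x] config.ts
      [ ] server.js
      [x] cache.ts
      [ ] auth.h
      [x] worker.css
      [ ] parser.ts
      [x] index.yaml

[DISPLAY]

                                   
                                   
                                   
                                   
                                   
                                   
                                   
━━━━━━━━━━━━━━━━━━━━━━━━━━━━━━━━━━┓
eckboxTree                        ┃
──────────────────────────────────┨
] repo/                           ┃
[ ] worker.toml                   ┃
[ ] database.html                 ┃
[x] config.ts                     ┃
[ ] server.js                     ┃
[x] cache.ts                      ┃
[ ] auth.h                        ┃
[x] worker.css                    ┃
[ ] parser.ts                     ┃
[x] index.yaml                    ┃
                                  ┃
                                  ┃
                                  ┃


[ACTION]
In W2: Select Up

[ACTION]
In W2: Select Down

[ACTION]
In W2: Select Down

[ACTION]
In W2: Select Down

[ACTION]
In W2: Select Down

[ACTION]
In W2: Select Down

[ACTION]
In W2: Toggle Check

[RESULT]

                                   
                                   
                                   
                                   
                                   
                                   
                                   
━━━━━━━━━━━━━━━━━━━━━━━━━━━━━━━━━━┓
eckboxTree                        ┃
──────────────────────────────────┨
] repo/                           ┃
[ ] worker.toml                   ┃
[ ] database.html                 ┃
[x] config.ts                     ┃
[ ] server.js                     ┃
[ ] cache.ts                      ┃
[ ] auth.h                        ┃
[x] worker.css                    ┃
[ ] parser.ts                     ┃
[x] index.yaml                    ┃
                                  ┃
                                  ┃
                                  ┃


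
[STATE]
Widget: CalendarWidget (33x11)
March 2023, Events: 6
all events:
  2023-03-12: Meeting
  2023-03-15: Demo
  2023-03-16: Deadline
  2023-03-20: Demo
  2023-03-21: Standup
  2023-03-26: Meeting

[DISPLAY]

            March 2023           
Mo Tu We Th Fr Sa Su             
       1  2  3  4  5             
 6  7  8  9 10 11 12*            
13 14 15* 16* 17 18 19           
20* 21* 22 23 24 25 26*          
27 28 29 30 31                   
                                 
                                 
                                 
                                 


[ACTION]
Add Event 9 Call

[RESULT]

            March 2023           
Mo Tu We Th Fr Sa Su             
       1  2  3  4  5             
 6  7  8  9* 10 11 12*           
13 14 15* 16* 17 18 19           
20* 21* 22 23 24 25 26*          
27 28 29 30 31                   
                                 
                                 
                                 
                                 


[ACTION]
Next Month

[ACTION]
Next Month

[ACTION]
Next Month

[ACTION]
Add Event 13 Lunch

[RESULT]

            June 2023            
Mo Tu We Th Fr Sa Su             
          1  2  3  4             
 5  6  7  8  9 10 11             
12 13* 14 15 16 17 18            
19 20 21 22 23 24 25             
26 27 28 29 30                   
                                 
                                 
                                 
                                 


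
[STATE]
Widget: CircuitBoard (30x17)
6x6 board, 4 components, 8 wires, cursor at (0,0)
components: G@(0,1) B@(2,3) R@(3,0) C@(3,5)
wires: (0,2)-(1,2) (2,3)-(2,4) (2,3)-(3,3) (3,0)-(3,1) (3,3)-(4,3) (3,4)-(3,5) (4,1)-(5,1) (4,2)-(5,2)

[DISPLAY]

   0 1 2 3 4 5                
0  [.]  G   ·                 
            │                 
1           ·                 
                              
2               B ─ ·         
                │             
3   R ─ ·       ·   · ─ C     
                │             
4       ·   ·   ·             
        │   │                 
5       ·   ·                 
Cursor: (0,0)                 
                              
                              
                              
                              


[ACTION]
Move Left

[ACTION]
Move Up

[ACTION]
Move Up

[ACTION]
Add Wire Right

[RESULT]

   0 1 2 3 4 5                
0  [.]─ G   ·                 
            │                 
1           ·                 
                              
2               B ─ ·         
                │             
3   R ─ ·       ·   · ─ C     
                │             
4       ·   ·   ·             
        │   │                 
5       ·   ·                 
Cursor: (0,0)                 
                              
                              
                              
                              


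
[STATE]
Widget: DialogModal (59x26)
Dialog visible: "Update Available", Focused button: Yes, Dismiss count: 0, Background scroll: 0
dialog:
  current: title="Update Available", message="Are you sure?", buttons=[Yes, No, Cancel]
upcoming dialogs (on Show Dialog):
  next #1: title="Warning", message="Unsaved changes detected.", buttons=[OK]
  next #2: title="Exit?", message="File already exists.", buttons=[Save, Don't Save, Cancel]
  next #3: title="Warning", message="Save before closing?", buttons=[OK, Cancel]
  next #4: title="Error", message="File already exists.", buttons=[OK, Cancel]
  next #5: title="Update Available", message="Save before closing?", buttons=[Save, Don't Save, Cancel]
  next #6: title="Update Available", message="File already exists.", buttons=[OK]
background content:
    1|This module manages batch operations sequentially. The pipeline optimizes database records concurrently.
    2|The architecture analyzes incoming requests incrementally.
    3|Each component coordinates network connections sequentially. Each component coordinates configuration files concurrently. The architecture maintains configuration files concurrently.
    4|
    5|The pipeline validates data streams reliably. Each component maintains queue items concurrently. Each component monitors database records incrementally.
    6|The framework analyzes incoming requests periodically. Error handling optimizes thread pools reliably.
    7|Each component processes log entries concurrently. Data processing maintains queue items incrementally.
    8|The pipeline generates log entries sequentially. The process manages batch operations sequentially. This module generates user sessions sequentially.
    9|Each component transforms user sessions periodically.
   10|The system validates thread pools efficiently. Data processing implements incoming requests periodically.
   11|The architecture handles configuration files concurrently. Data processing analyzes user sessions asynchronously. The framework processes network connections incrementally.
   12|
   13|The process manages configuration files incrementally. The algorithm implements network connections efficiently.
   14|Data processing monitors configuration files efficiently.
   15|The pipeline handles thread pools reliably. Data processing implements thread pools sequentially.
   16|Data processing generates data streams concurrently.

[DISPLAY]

This module manages batch operations sequentially. The pipe
The architecture analyzes incoming requests incrementally. 
Each component coordinates network connections sequentially
                                                           
The pipeline validates data streams reliably. Each componen
The framework analyzes incoming requests periodically. Erro
Each component processes log entries concurrently. Data pro
The pipeline generates log entries sequentially. The proces
Each component transforms user sessions periodically.      
The system validates thread pools efficiently. Data process
The architecture h┌─────────────────────┐les concurrently. 
                  │   Update Available  │                  
The process manage│    Are you sure?    │ncrementally. The 
Data processing mo│ [Yes]  No   Cancel  │les efficiently.  
The pipeline handl└─────────────────────┘y. Data processing
Data processing generates data streams concurrently.       
                                                           
                                                           
                                                           
                                                           
                                                           
                                                           
                                                           
                                                           
                                                           
                                                           


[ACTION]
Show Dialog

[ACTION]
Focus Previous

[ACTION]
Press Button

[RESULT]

This module manages batch operations sequentially. The pipe
The architecture analyzes incoming requests incrementally. 
Each component coordinates network connections sequentially
                                                           
The pipeline validates data streams reliably. Each componen
The framework analyzes incoming requests periodically. Erro
Each component processes log entries concurrently. Data pro
The pipeline generates log entries sequentially. The proces
Each component transforms user sessions periodically.      
The system validates thread pools efficiently. Data process
The architecture handles configuration files concurrently. 
                                                           
The process manages configuration files incrementally. The 
Data processing monitors configuration files efficiently.  
The pipeline handles thread pools reliably. Data processing
Data processing generates data streams concurrently.       
                                                           
                                                           
                                                           
                                                           
                                                           
                                                           
                                                           
                                                           
                                                           
                                                           


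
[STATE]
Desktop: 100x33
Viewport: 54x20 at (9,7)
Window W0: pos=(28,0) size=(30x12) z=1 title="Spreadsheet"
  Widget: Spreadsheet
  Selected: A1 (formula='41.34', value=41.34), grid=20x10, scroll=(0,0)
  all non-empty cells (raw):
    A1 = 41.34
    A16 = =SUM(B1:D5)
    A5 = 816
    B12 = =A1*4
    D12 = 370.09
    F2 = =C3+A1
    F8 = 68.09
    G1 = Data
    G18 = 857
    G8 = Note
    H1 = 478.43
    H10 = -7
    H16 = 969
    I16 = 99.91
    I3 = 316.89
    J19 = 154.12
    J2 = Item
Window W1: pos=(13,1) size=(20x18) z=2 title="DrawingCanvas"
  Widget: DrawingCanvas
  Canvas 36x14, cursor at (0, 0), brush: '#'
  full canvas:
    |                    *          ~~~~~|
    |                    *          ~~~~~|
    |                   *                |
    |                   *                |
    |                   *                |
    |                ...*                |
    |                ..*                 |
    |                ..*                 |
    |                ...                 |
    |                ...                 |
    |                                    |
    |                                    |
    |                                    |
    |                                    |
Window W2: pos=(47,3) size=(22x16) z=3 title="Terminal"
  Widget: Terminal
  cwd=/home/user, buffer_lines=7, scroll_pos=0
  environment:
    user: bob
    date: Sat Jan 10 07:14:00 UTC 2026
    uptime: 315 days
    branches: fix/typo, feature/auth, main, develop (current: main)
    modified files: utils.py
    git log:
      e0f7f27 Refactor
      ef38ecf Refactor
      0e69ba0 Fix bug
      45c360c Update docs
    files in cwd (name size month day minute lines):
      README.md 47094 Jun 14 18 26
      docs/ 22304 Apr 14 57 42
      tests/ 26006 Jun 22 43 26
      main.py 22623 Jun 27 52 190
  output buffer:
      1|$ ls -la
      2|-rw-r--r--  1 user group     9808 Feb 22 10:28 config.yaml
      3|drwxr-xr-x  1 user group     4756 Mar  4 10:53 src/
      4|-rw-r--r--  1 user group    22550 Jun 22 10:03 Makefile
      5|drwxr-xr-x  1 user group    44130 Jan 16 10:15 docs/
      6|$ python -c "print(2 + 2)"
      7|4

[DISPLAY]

    ┃                  ┃       0      ┃-rw-r--r--  1 u
    ┃                  ┃       0      ┃drwxr-xr-x  1 u
    ┃                ..┃       0      ┃-rw-r--r--  1 u
    ┃                ..┃     816      ┃drwxr-xr-x  1 u
    ┃                ..┃━━━━━━━━━━━━━━┃$ python -c "pr
    ┃                ..┃              ┃4              
    ┃                ..┃              ┃$ █            
    ┃                  ┃              ┃               
    ┃                  ┃              ┃               
    ┃                  ┃              ┃               
    ┃                  ┃              ┃               
    ┗━━━━━━━━━━━━━━━━━━┛              ┗━━━━━━━━━━━━━━━
                                                      
                                                      
                                                      
                                                      
                                                      
                                                      
                                                      
                                                      


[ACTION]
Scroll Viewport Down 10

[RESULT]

    ┃                ..┃              ┃$ █            
    ┃                  ┃              ┃               
    ┃                  ┃              ┃               
    ┃                  ┃              ┃               
    ┃                  ┃              ┃               
    ┗━━━━━━━━━━━━━━━━━━┛              ┗━━━━━━━━━━━━━━━
                                                      
                                                      
                                                      
                                                      
                                                      
                                                      
                                                      
                                                      
                                                      
                                                      
                                                      
                                                      
                                                      
                                                      


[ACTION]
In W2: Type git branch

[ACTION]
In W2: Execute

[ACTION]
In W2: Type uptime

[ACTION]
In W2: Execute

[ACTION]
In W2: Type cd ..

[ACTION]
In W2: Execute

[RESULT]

    ┃                ..┃              ┃$ uptime       
    ┃                  ┃              ┃ 10:00  up 315 
    ┃                  ┃              ┃$ cd ..        
    ┃                  ┃              ┃               
    ┃                  ┃              ┃$ █            
    ┗━━━━━━━━━━━━━━━━━━┛              ┗━━━━━━━━━━━━━━━
                                                      
                                                      
                                                      
                                                      
                                                      
                                                      
                                                      
                                                      
                                                      
                                                      
                                                      
                                                      
                                                      
                                                      


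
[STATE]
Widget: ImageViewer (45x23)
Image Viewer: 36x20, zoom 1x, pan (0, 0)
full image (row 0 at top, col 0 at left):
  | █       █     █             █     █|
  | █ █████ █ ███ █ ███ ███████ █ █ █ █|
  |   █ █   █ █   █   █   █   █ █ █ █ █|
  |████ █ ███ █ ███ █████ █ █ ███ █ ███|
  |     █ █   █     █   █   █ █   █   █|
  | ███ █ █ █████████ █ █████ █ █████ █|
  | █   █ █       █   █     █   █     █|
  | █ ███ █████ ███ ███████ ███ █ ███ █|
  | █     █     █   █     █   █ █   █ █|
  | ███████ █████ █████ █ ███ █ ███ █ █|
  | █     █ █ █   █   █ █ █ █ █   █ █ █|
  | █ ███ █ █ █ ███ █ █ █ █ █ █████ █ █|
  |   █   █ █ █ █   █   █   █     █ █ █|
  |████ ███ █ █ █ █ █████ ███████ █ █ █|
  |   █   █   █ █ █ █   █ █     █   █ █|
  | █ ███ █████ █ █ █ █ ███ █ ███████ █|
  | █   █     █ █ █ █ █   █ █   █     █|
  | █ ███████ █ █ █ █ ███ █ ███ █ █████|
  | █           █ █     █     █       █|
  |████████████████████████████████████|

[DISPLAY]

 █       █     █             █     █         
 █ █████ █ ███ █ ███ ███████ █ █ █ █         
   █ █   █ █   █   █   █   █ █ █ █ █         
████ █ ███ █ ███ █████ █ █ ███ █ ███         
     █ █   █     █   █   █ █   █   █         
 ███ █ █ █████████ █ █████ █ █████ █         
 █   █ █       █   █     █   █     █         
 █ ███ █████ ███ ███████ ███ █ ███ █         
 █     █     █   █     █   █ █   █ █         
 ███████ █████ █████ █ ███ █ ███ █ █         
 █     █ █ █   █   █ █ █ █ █   █ █ █         
 █ ███ █ █ █ ███ █ █ █ █ █ █████ █ █         
   █   █ █ █ █   █   █   █     █ █ █         
████ ███ █ █ █ █ █████ ███████ █ █ █         
   █   █   █ █ █ █   █ █     █   █ █         
 █ ███ █████ █ █ █ █ ███ █ ███████ █         
 █   █     █ █ █ █ █   █ █   █     █         
 █ ███████ █ █ █ █ ███ █ ███ █ █████         
 █           █ █     █     █       █         
████████████████████████████████████         
                                             
                                             
                                             


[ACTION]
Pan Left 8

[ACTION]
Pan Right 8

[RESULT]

 █     █             █     █                 
 █ ███ █ ███ ███████ █ █ █ █                 
 █ █   █   █   █   █ █ █ █ █                 
██ █ ███ █████ █ █ ███ █ ███                 
   █     █   █   █ █   █   █                 
 █████████ █ █████ █ █████ █                 
       █   █     █   █     █                 
████ ███ ███████ ███ █ ███ █                 
     █   █     █   █ █   █ █                 
 █████ █████ █ ███ █ ███ █ █                 
 █ █   █   █ █ █ █ █   █ █ █                 
 █ █ ███ █ █ █ █ █ █████ █ █                 
 █ █ █   █   █   █     █ █ █                 
 █ █ █ █ █████ ███████ █ █ █                 
   █ █ █ █   █ █     █   █ █                 
████ █ █ █ █ ███ █ ███████ █                 
   █ █ █ █ █   █ █   █     █                 
██ █ █ █ █ ███ █ ███ █ █████                 
     █ █     █     █       █                 
████████████████████████████                 
                                             
                                             
                                             


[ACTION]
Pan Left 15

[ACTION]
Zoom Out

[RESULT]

 █       █     █             █     █         
 █ █████ █ ███ █ ███ ███████ █ █ █ █         
   █ █   █ █   █   █   █   █ █ █ █ █         
████ █ ███ █ ███ █████ █ █ ███ █ ███         
     █ █   █     █   █   █ █   █   █         
 ███ █ █ █████████ █ █████ █ █████ █         
 █   █ █       █   █     █   █     █         
 █ ███ █████ ███ ███████ ███ █ ███ █         
 █     █     █   █     █   █ █   █ █         
 ███████ █████ █████ █ ███ █ ███ █ █         
 █     █ █ █   █   █ █ █ █ █   █ █ █         
 █ ███ █ █ █ ███ █ █ █ █ █ █████ █ █         
   █   █ █ █ █   █   █   █     █ █ █         
████ ███ █ █ █ █ █████ ███████ █ █ █         
   █   █   █ █ █ █   █ █     █   █ █         
 █ ███ █████ █ █ █ █ ███ █ ███████ █         
 █   █     █ █ █ █ █   █ █   █     █         
 █ ███████ █ █ █ █ ███ █ ███ █ █████         
 █           █ █     █     █       █         
████████████████████████████████████         
                                             
                                             
                                             


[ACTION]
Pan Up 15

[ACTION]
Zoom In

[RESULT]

  ██              ██          ██             
  ██              ██          ██             
  ██  ██████████  ██  ██████  ██  ██████  ███
  ██  ██████████  ██  ██████  ██  ██████  ███
      ██  ██      ██  ██      ██      ██     
      ██  ██      ██  ██      ██      ██     
████████  ██  ██████  ██  ██████  ██████████ 
████████  ██  ██████  ██  ██████  ██████████ 
          ██  ██      ██          ██      ██ 
          ██  ██      ██          ██      ██ 
  ██████  ██  ██  ██████████████████  ██  ███
  ██████  ██  ██  ██████████████████  ██  ███
  ██      ██  ██              ██      ██     
  ██      ██  ██              ██      ██     
  ██  ██████  ██████████  ██████  ███████████
  ██  ██████  ██████████  ██████  ███████████
  ██          ██          ██      ██         
  ██          ██          ██      ██         
  ██████████████  ██████████  ██████████  ██ 
  ██████████████  ██████████  ██████████  ██ 
  ██          ██  ██  ██      ██      ██  ██ 
  ██          ██  ██  ██      ██      ██  ██ 
  ██  ██████  ██  ██  ██  ██████  ██  ██  ██ 
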